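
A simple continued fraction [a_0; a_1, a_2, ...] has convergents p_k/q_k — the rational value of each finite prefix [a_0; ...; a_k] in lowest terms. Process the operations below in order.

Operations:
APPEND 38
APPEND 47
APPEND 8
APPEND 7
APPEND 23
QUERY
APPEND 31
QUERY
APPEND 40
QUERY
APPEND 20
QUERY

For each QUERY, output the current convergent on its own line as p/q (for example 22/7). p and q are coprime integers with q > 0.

2363209/62155
73361604/1929491
2936827369/77241795
58809908984/1546765391

APPEND 38: p_0 = 38·1 + 0 = 38, q_0 = 38·0 + 1 = 1 → 38/1
APPEND 47: p_1 = 47·38 + 1 = 1787, q_1 = 47·1 + 0 = 47 → 1787/47
APPEND 8: p_2 = 8·1787 + 38 = 14334, q_2 = 8·47 + 1 = 377 → 14334/377
APPEND 7: p_3 = 7·14334 + 1787 = 102125, q_3 = 7·377 + 47 = 2686 → 102125/2686
APPEND 23: p_4 = 23·102125 + 14334 = 2363209, q_4 = 23·2686 + 377 = 62155 → 2363209/62155
APPEND 31: p_5 = 31·2363209 + 102125 = 73361604, q_5 = 31·62155 + 2686 = 1929491 → 73361604/1929491
APPEND 40: p_6 = 40·73361604 + 2363209 = 2936827369, q_6 = 40·1929491 + 62155 = 77241795 → 2936827369/77241795
APPEND 20: p_7 = 20·2936827369 + 73361604 = 58809908984, q_7 = 20·77241795 + 1929491 = 1546765391 → 58809908984/1546765391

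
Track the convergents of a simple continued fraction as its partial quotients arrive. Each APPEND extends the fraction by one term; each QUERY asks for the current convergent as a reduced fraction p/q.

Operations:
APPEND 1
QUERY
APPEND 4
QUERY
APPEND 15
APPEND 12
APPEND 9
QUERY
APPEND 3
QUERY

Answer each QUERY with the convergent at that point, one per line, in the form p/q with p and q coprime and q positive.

1/1
5/4
8329/6685
25904/20791

APPEND 1: p_0 = 1·1 + 0 = 1, q_0 = 1·0 + 1 = 1 → 1/1
APPEND 4: p_1 = 4·1 + 1 = 5, q_1 = 4·1 + 0 = 4 → 5/4
APPEND 15: p_2 = 15·5 + 1 = 76, q_2 = 15·4 + 1 = 61 → 76/61
APPEND 12: p_3 = 12·76 + 5 = 917, q_3 = 12·61 + 4 = 736 → 917/736
APPEND 9: p_4 = 9·917 + 76 = 8329, q_4 = 9·736 + 61 = 6685 → 8329/6685
APPEND 3: p_5 = 3·8329 + 917 = 25904, q_5 = 3·6685 + 736 = 20791 → 25904/20791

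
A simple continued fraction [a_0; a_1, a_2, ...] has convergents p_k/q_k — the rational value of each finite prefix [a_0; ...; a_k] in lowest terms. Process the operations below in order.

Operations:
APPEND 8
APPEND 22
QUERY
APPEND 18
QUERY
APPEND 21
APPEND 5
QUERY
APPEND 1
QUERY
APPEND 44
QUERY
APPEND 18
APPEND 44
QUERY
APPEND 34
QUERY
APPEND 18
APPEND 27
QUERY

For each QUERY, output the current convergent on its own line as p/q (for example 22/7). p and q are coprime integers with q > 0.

177/22
3194/397
339449/42192
406700/50551
18234249/2266436
14477654257/1799507992
492568867920/61224118127
240271935341979/29864732243633

APPEND 8: p_0 = 8·1 + 0 = 8, q_0 = 8·0 + 1 = 1 → 8/1
APPEND 22: p_1 = 22·8 + 1 = 177, q_1 = 22·1 + 0 = 22 → 177/22
APPEND 18: p_2 = 18·177 + 8 = 3194, q_2 = 18·22 + 1 = 397 → 3194/397
APPEND 21: p_3 = 21·3194 + 177 = 67251, q_3 = 21·397 + 22 = 8359 → 67251/8359
APPEND 5: p_4 = 5·67251 + 3194 = 339449, q_4 = 5·8359 + 397 = 42192 → 339449/42192
APPEND 1: p_5 = 1·339449 + 67251 = 406700, q_5 = 1·42192 + 8359 = 50551 → 406700/50551
APPEND 44: p_6 = 44·406700 + 339449 = 18234249, q_6 = 44·50551 + 42192 = 2266436 → 18234249/2266436
APPEND 18: p_7 = 18·18234249 + 406700 = 328623182, q_7 = 18·2266436 + 50551 = 40846399 → 328623182/40846399
APPEND 44: p_8 = 44·328623182 + 18234249 = 14477654257, q_8 = 44·40846399 + 2266436 = 1799507992 → 14477654257/1799507992
APPEND 34: p_9 = 34·14477654257 + 328623182 = 492568867920, q_9 = 34·1799507992 + 40846399 = 61224118127 → 492568867920/61224118127
APPEND 18: p_10 = 18·492568867920 + 14477654257 = 8880717276817, q_10 = 18·61224118127 + 1799507992 = 1103833634278 → 8880717276817/1103833634278
APPEND 27: p_11 = 27·8880717276817 + 492568867920 = 240271935341979, q_11 = 27·1103833634278 + 61224118127 = 29864732243633 → 240271935341979/29864732243633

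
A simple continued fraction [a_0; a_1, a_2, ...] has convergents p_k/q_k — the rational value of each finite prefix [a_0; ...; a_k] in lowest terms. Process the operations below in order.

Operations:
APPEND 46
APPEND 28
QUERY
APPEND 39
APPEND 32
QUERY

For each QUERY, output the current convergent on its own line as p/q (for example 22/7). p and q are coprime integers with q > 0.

1289/28
1611433/35004

APPEND 46: p_0 = 46·1 + 0 = 46, q_0 = 46·0 + 1 = 1 → 46/1
APPEND 28: p_1 = 28·46 + 1 = 1289, q_1 = 28·1 + 0 = 28 → 1289/28
APPEND 39: p_2 = 39·1289 + 46 = 50317, q_2 = 39·28 + 1 = 1093 → 50317/1093
APPEND 32: p_3 = 32·50317 + 1289 = 1611433, q_3 = 32·1093 + 28 = 35004 → 1611433/35004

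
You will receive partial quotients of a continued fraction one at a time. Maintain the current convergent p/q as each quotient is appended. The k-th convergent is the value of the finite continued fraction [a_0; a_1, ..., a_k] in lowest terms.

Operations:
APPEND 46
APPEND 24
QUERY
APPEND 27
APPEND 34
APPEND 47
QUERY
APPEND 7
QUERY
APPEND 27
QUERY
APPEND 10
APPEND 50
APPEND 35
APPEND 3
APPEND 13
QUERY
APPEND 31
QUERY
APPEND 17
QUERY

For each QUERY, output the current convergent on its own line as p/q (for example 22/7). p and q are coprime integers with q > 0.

1105/24
47831654/1038879
335838637/7294243
9115474853/197983440
6480349772802519/140749874374390
201376983780959108/4373804835044559
3429889074049107355/74495432070131893

APPEND 46: p_0 = 46·1 + 0 = 46, q_0 = 46·0 + 1 = 1 → 46/1
APPEND 24: p_1 = 24·46 + 1 = 1105, q_1 = 24·1 + 0 = 24 → 1105/24
APPEND 27: p_2 = 27·1105 + 46 = 29881, q_2 = 27·24 + 1 = 649 → 29881/649
APPEND 34: p_3 = 34·29881 + 1105 = 1017059, q_3 = 34·649 + 24 = 22090 → 1017059/22090
APPEND 47: p_4 = 47·1017059 + 29881 = 47831654, q_4 = 47·22090 + 649 = 1038879 → 47831654/1038879
APPEND 7: p_5 = 7·47831654 + 1017059 = 335838637, q_5 = 7·1038879 + 22090 = 7294243 → 335838637/7294243
APPEND 27: p_6 = 27·335838637 + 47831654 = 9115474853, q_6 = 27·7294243 + 1038879 = 197983440 → 9115474853/197983440
APPEND 10: p_7 = 10·9115474853 + 335838637 = 91490587167, q_7 = 10·197983440 + 7294243 = 1987128643 → 91490587167/1987128643
APPEND 50: p_8 = 50·91490587167 + 9115474853 = 4583644833203, q_8 = 50·1987128643 + 197983440 = 99554415590 → 4583644833203/99554415590
APPEND 35: p_9 = 35·4583644833203 + 91490587167 = 160519059749272, q_9 = 35·99554415590 + 1987128643 = 3486391674293 → 160519059749272/3486391674293
APPEND 3: p_10 = 3·160519059749272 + 4583644833203 = 486140824081019, q_10 = 3·3486391674293 + 99554415590 = 10558729438469 → 486140824081019/10558729438469
APPEND 13: p_11 = 13·486140824081019 + 160519059749272 = 6480349772802519, q_11 = 13·10558729438469 + 3486391674293 = 140749874374390 → 6480349772802519/140749874374390
APPEND 31: p_12 = 31·6480349772802519 + 486140824081019 = 201376983780959108, q_12 = 31·140749874374390 + 10558729438469 = 4373804835044559 → 201376983780959108/4373804835044559
APPEND 17: p_13 = 17·201376983780959108 + 6480349772802519 = 3429889074049107355, q_13 = 17·4373804835044559 + 140749874374390 = 74495432070131893 → 3429889074049107355/74495432070131893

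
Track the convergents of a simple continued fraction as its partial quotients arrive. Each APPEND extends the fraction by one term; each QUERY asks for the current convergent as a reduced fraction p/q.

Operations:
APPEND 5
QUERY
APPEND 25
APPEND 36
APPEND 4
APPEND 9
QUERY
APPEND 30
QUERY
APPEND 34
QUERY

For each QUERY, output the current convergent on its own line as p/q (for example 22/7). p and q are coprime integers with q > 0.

5/1
169151/33562
5092820/1010489
173325031/34390188

APPEND 5: p_0 = 5·1 + 0 = 5, q_0 = 5·0 + 1 = 1 → 5/1
APPEND 25: p_1 = 25·5 + 1 = 126, q_1 = 25·1 + 0 = 25 → 126/25
APPEND 36: p_2 = 36·126 + 5 = 4541, q_2 = 36·25 + 1 = 901 → 4541/901
APPEND 4: p_3 = 4·4541 + 126 = 18290, q_3 = 4·901 + 25 = 3629 → 18290/3629
APPEND 9: p_4 = 9·18290 + 4541 = 169151, q_4 = 9·3629 + 901 = 33562 → 169151/33562
APPEND 30: p_5 = 30·169151 + 18290 = 5092820, q_5 = 30·33562 + 3629 = 1010489 → 5092820/1010489
APPEND 34: p_6 = 34·5092820 + 169151 = 173325031, q_6 = 34·1010489 + 33562 = 34390188 → 173325031/34390188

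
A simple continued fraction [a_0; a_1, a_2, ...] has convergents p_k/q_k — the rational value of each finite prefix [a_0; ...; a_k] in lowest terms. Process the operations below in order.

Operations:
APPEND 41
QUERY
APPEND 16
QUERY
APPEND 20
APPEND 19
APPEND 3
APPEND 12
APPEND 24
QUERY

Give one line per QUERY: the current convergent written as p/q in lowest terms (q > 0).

41/1
657/16
227535845/5541234

APPEND 41: p_0 = 41·1 + 0 = 41, q_0 = 41·0 + 1 = 1 → 41/1
APPEND 16: p_1 = 16·41 + 1 = 657, q_1 = 16·1 + 0 = 16 → 657/16
APPEND 20: p_2 = 20·657 + 41 = 13181, q_2 = 20·16 + 1 = 321 → 13181/321
APPEND 19: p_3 = 19·13181 + 657 = 251096, q_3 = 19·321 + 16 = 6115 → 251096/6115
APPEND 3: p_4 = 3·251096 + 13181 = 766469, q_4 = 3·6115 + 321 = 18666 → 766469/18666
APPEND 12: p_5 = 12·766469 + 251096 = 9448724, q_5 = 12·18666 + 6115 = 230107 → 9448724/230107
APPEND 24: p_6 = 24·9448724 + 766469 = 227535845, q_6 = 24·230107 + 18666 = 5541234 → 227535845/5541234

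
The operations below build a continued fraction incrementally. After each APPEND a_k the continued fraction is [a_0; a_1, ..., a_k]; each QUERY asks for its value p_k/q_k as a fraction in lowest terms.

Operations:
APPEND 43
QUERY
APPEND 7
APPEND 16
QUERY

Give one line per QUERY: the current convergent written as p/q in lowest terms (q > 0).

APPEND 43: p_0 = 43·1 + 0 = 43, q_0 = 43·0 + 1 = 1 → 43/1
APPEND 7: p_1 = 7·43 + 1 = 302, q_1 = 7·1 + 0 = 7 → 302/7
APPEND 16: p_2 = 16·302 + 43 = 4875, q_2 = 16·7 + 1 = 113 → 4875/113

43/1
4875/113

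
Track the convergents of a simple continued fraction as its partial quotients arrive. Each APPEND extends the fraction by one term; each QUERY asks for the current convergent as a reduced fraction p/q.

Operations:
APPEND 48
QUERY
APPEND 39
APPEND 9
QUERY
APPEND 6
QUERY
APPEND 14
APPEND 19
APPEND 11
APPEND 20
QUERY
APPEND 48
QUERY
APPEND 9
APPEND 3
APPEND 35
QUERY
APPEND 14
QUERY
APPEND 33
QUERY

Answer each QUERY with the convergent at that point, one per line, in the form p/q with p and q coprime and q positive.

48/1
16905/352
103303/2151
6195847156/129011425
297709060691/6198969921
295091020821935/6144456462919
4139628732747906/86196348672929
136902839201502833/2850623962669576

APPEND 48: p_0 = 48·1 + 0 = 48, q_0 = 48·0 + 1 = 1 → 48/1
APPEND 39: p_1 = 39·48 + 1 = 1873, q_1 = 39·1 + 0 = 39 → 1873/39
APPEND 9: p_2 = 9·1873 + 48 = 16905, q_2 = 9·39 + 1 = 352 → 16905/352
APPEND 6: p_3 = 6·16905 + 1873 = 103303, q_3 = 6·352 + 39 = 2151 → 103303/2151
APPEND 14: p_4 = 14·103303 + 16905 = 1463147, q_4 = 14·2151 + 352 = 30466 → 1463147/30466
APPEND 19: p_5 = 19·1463147 + 103303 = 27903096, q_5 = 19·30466 + 2151 = 581005 → 27903096/581005
APPEND 11: p_6 = 11·27903096 + 1463147 = 308397203, q_6 = 11·581005 + 30466 = 6421521 → 308397203/6421521
APPEND 20: p_7 = 20·308397203 + 27903096 = 6195847156, q_7 = 20·6421521 + 581005 = 129011425 → 6195847156/129011425
APPEND 48: p_8 = 48·6195847156 + 308397203 = 297709060691, q_8 = 48·129011425 + 6421521 = 6198969921 → 297709060691/6198969921
APPEND 9: p_9 = 9·297709060691 + 6195847156 = 2685577393375, q_9 = 9·6198969921 + 129011425 = 55919740714 → 2685577393375/55919740714
APPEND 3: p_10 = 3·2685577393375 + 297709060691 = 8354441240816, q_10 = 3·55919740714 + 6198969921 = 173958192063 → 8354441240816/173958192063
APPEND 35: p_11 = 35·8354441240816 + 2685577393375 = 295091020821935, q_11 = 35·173958192063 + 55919740714 = 6144456462919 → 295091020821935/6144456462919
APPEND 14: p_12 = 14·295091020821935 + 8354441240816 = 4139628732747906, q_12 = 14·6144456462919 + 173958192063 = 86196348672929 → 4139628732747906/86196348672929
APPEND 33: p_13 = 33·4139628732747906 + 295091020821935 = 136902839201502833, q_13 = 33·86196348672929 + 6144456462919 = 2850623962669576 → 136902839201502833/2850623962669576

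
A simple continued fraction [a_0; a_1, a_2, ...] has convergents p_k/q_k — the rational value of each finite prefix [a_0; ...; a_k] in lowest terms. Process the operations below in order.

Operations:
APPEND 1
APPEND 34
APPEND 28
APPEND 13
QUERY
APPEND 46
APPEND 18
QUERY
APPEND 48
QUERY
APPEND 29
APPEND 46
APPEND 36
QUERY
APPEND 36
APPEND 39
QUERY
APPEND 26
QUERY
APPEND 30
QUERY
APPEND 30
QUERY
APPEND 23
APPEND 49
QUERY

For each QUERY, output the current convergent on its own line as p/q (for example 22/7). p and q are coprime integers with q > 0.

APPEND 1: p_0 = 1·1 + 0 = 1, q_0 = 1·0 + 1 = 1 → 1/1
APPEND 34: p_1 = 34·1 + 1 = 35, q_1 = 34·1 + 0 = 34 → 35/34
APPEND 28: p_2 = 28·35 + 1 = 981, q_2 = 28·34 + 1 = 953 → 981/953
APPEND 13: p_3 = 13·981 + 35 = 12788, q_3 = 13·953 + 34 = 12423 → 12788/12423
APPEND 46: p_4 = 46·12788 + 981 = 589229, q_4 = 46·12423 + 953 = 572411 → 589229/572411
APPEND 18: p_5 = 18·589229 + 12788 = 10618910, q_5 = 18·572411 + 12423 = 10315821 → 10618910/10315821
APPEND 48: p_6 = 48·10618910 + 589229 = 510296909, q_6 = 48·10315821 + 572411 = 495731819 → 510296909/495731819
APPEND 29: p_7 = 29·510296909 + 10618910 = 14809229271, q_7 = 29·495731819 + 10315821 = 14386538572 → 14809229271/14386538572
APPEND 46: p_8 = 46·14809229271 + 510296909 = 681734843375, q_8 = 46·14386538572 + 495731819 = 662276506131 → 681734843375/662276506131
APPEND 36: p_9 = 36·681734843375 + 14809229271 = 24557263590771, q_9 = 36·662276506131 + 14386538572 = 23856340759288 → 24557263590771/23856340759288
APPEND 36: p_10 = 36·24557263590771 + 681734843375 = 884743224111131, q_10 = 36·23856340759288 + 662276506131 = 859490543840499 → 884743224111131/859490543840499
APPEND 39: p_11 = 39·884743224111131 + 24557263590771 = 34529543003924880, q_11 = 39·859490543840499 + 23856340759288 = 33543987550538749 → 34529543003924880/33543987550538749
APPEND 26: p_12 = 26·34529543003924880 + 884743224111131 = 898652861326158011, q_12 = 26·33543987550538749 + 859490543840499 = 873003166857847973 → 898652861326158011/873003166857847973
APPEND 30: p_13 = 30·898652861326158011 + 34529543003924880 = 26994115382788665210, q_13 = 30·873003166857847973 + 33543987550538749 = 26223638993285977939 → 26994115382788665210/26223638993285977939
APPEND 30: p_14 = 30·26994115382788665210 + 898652861326158011 = 810722114344986114311, q_14 = 30·26223638993285977939 + 873003166857847973 = 787582172965437186143 → 810722114344986114311/787582172965437186143
APPEND 23: p_15 = 23·810722114344986114311 + 26994115382788665210 = 18673602745317469294363, q_15 = 23·787582172965437186143 + 26223638993285977939 = 18140613617198341259228 → 18673602745317469294363/18140613617198341259228
APPEND 49: p_16 = 49·18673602745317469294363 + 810722114344986114311 = 915817256634900981538098, q_16 = 49·18140613617198341259228 + 787582172965437186143 = 889677649415684158888315 → 915817256634900981538098/889677649415684158888315

12788/12423
10618910/10315821
510296909/495731819
24557263590771/23856340759288
34529543003924880/33543987550538749
898652861326158011/873003166857847973
26994115382788665210/26223638993285977939
810722114344986114311/787582172965437186143
915817256634900981538098/889677649415684158888315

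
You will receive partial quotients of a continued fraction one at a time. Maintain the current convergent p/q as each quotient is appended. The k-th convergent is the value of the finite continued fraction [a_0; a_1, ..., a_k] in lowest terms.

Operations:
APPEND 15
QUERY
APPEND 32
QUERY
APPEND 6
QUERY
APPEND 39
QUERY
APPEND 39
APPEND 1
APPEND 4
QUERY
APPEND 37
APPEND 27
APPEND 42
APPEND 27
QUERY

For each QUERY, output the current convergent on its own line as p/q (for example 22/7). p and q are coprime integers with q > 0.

15/1
481/32
2901/193
113620/7559
22624885/1505206
25841333820187/1719192416410

APPEND 15: p_0 = 15·1 + 0 = 15, q_0 = 15·0 + 1 = 1 → 15/1
APPEND 32: p_1 = 32·15 + 1 = 481, q_1 = 32·1 + 0 = 32 → 481/32
APPEND 6: p_2 = 6·481 + 15 = 2901, q_2 = 6·32 + 1 = 193 → 2901/193
APPEND 39: p_3 = 39·2901 + 481 = 113620, q_3 = 39·193 + 32 = 7559 → 113620/7559
APPEND 39: p_4 = 39·113620 + 2901 = 4434081, q_4 = 39·7559 + 193 = 294994 → 4434081/294994
APPEND 1: p_5 = 1·4434081 + 113620 = 4547701, q_5 = 1·294994 + 7559 = 302553 → 4547701/302553
APPEND 4: p_6 = 4·4547701 + 4434081 = 22624885, q_6 = 4·302553 + 294994 = 1505206 → 22624885/1505206
APPEND 37: p_7 = 37·22624885 + 4547701 = 841668446, q_7 = 37·1505206 + 302553 = 55995175 → 841668446/55995175
APPEND 27: p_8 = 27·841668446 + 22624885 = 22747672927, q_8 = 27·55995175 + 1505206 = 1513374931 → 22747672927/1513374931
APPEND 42: p_9 = 42·22747672927 + 841668446 = 956243931380, q_9 = 42·1513374931 + 55995175 = 63617742277 → 956243931380/63617742277
APPEND 27: p_10 = 27·956243931380 + 22747672927 = 25841333820187, q_10 = 27·63617742277 + 1513374931 = 1719192416410 → 25841333820187/1719192416410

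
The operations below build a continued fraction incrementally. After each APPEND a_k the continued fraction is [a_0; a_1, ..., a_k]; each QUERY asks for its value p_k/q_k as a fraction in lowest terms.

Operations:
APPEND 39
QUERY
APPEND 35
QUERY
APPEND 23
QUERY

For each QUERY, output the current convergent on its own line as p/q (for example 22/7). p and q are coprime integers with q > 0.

39/1
1366/35
31457/806

APPEND 39: p_0 = 39·1 + 0 = 39, q_0 = 39·0 + 1 = 1 → 39/1
APPEND 35: p_1 = 35·39 + 1 = 1366, q_1 = 35·1 + 0 = 35 → 1366/35
APPEND 23: p_2 = 23·1366 + 39 = 31457, q_2 = 23·35 + 1 = 806 → 31457/806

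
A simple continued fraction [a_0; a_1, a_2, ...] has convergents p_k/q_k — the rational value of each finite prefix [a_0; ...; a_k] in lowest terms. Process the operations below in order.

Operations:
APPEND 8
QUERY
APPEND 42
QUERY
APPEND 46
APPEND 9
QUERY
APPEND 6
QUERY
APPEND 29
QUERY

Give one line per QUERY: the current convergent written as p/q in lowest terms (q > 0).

APPEND 8: p_0 = 8·1 + 0 = 8, q_0 = 8·0 + 1 = 1 → 8/1
APPEND 42: p_1 = 42·8 + 1 = 337, q_1 = 42·1 + 0 = 42 → 337/42
APPEND 46: p_2 = 46·337 + 8 = 15510, q_2 = 46·42 + 1 = 1933 → 15510/1933
APPEND 9: p_3 = 9·15510 + 337 = 139927, q_3 = 9·1933 + 42 = 17439 → 139927/17439
APPEND 6: p_4 = 6·139927 + 15510 = 855072, q_4 = 6·17439 + 1933 = 106567 → 855072/106567
APPEND 29: p_5 = 29·855072 + 139927 = 24937015, q_5 = 29·106567 + 17439 = 3107882 → 24937015/3107882

8/1
337/42
139927/17439
855072/106567
24937015/3107882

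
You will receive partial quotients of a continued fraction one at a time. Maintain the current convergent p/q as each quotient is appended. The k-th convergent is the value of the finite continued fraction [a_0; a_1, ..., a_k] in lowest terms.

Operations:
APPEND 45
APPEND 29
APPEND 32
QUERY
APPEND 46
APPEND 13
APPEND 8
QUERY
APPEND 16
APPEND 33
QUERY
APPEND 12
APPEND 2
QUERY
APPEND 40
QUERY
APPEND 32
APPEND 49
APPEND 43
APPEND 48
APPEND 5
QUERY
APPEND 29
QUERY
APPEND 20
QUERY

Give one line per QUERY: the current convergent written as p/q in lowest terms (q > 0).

APPEND 45: p_0 = 45·1 + 0 = 45, q_0 = 45·0 + 1 = 1 → 45/1
APPEND 29: p_1 = 29·45 + 1 = 1306, q_1 = 29·1 + 0 = 29 → 1306/29
APPEND 32: p_2 = 32·1306 + 45 = 41837, q_2 = 32·29 + 1 = 929 → 41837/929
APPEND 46: p_3 = 46·41837 + 1306 = 1925808, q_3 = 46·929 + 29 = 42763 → 1925808/42763
APPEND 13: p_4 = 13·1925808 + 41837 = 25077341, q_4 = 13·42763 + 929 = 556848 → 25077341/556848
APPEND 8: p_5 = 8·25077341 + 1925808 = 202544536, q_5 = 8·556848 + 42763 = 4497547 → 202544536/4497547
APPEND 16: p_6 = 16·202544536 + 25077341 = 3265789917, q_6 = 16·4497547 + 556848 = 72517600 → 3265789917/72517600
APPEND 33: p_7 = 33·3265789917 + 202544536 = 107973611797, q_7 = 33·72517600 + 4497547 = 2397578347 → 107973611797/2397578347
APPEND 12: p_8 = 12·107973611797 + 3265789917 = 1298949131481, q_8 = 12·2397578347 + 72517600 = 28843457764 → 1298949131481/28843457764
APPEND 2: p_9 = 2·1298949131481 + 107973611797 = 2705871874759, q_9 = 2·28843457764 + 2397578347 = 60084493875 → 2705871874759/60084493875
APPEND 40: p_10 = 40·2705871874759 + 1298949131481 = 109533824121841, q_10 = 40·60084493875 + 28843457764 = 2432223212764 → 109533824121841/2432223212764
APPEND 32: p_11 = 32·109533824121841 + 2705871874759 = 3507788243773671, q_11 = 32·2432223212764 + 60084493875 = 77891227302323 → 3507788243773671/77891227302323
APPEND 49: p_12 = 49·3507788243773671 + 109533824121841 = 171991157769031720, q_12 = 49·77891227302323 + 2432223212764 = 3819102361026591 → 171991157769031720/3819102361026591
APPEND 43: p_13 = 43·171991157769031720 + 3507788243773671 = 7399127572312137631, q_13 = 43·3819102361026591 + 77891227302323 = 164299292751445736 → 7399127572312137631/164299292751445736
APPEND 48: p_14 = 48·7399127572312137631 + 171991157769031720 = 355330114628751638008, q_14 = 48·164299292751445736 + 3819102361026591 = 7890185154430421919 → 355330114628751638008/7890185154430421919
APPEND 5: p_15 = 5·355330114628751638008 + 7399127572312137631 = 1784049700716070327671, q_15 = 5·7890185154430421919 + 164299292751445736 = 39615225064903555331 → 1784049700716070327671/39615225064903555331
APPEND 29: p_16 = 29·1784049700716070327671 + 355330114628751638008 = 52092771435394791140467, q_16 = 29·39615225064903555331 + 7890185154430421919 = 1156731712036633526518 → 52092771435394791140467/1156731712036633526518
APPEND 20: p_17 = 20·52092771435394791140467 + 1784049700716070327671 = 1043639478408611893137011, q_17 = 20·1156731712036633526518 + 39615225064903555331 = 23174249465797574085691 → 1043639478408611893137011/23174249465797574085691

41837/929
202544536/4497547
107973611797/2397578347
2705871874759/60084493875
109533824121841/2432223212764
1784049700716070327671/39615225064903555331
52092771435394791140467/1156731712036633526518
1043639478408611893137011/23174249465797574085691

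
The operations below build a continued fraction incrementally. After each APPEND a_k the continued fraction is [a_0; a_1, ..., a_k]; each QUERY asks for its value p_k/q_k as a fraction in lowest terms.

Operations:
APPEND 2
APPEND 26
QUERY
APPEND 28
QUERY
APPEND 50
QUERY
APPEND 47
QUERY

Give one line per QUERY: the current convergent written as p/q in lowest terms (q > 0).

APPEND 2: p_0 = 2·1 + 0 = 2, q_0 = 2·0 + 1 = 1 → 2/1
APPEND 26: p_1 = 26·2 + 1 = 53, q_1 = 26·1 + 0 = 26 → 53/26
APPEND 28: p_2 = 28·53 + 2 = 1486, q_2 = 28·26 + 1 = 729 → 1486/729
APPEND 50: p_3 = 50·1486 + 53 = 74353, q_3 = 50·729 + 26 = 36476 → 74353/36476
APPEND 47: p_4 = 47·74353 + 1486 = 3496077, q_4 = 47·36476 + 729 = 1715101 → 3496077/1715101

53/26
1486/729
74353/36476
3496077/1715101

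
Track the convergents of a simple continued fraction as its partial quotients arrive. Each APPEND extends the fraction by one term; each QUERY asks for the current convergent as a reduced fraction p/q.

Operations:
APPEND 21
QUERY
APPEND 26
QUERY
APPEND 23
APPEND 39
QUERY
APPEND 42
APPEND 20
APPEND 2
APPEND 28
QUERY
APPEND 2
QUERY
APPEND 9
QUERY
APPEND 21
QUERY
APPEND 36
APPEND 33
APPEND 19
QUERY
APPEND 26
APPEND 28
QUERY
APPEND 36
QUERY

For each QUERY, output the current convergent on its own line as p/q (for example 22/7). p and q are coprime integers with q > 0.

APPEND 21: p_0 = 21·1 + 0 = 21, q_0 = 21·0 + 1 = 1 → 21/1
APPEND 26: p_1 = 26·21 + 1 = 547, q_1 = 26·1 + 0 = 26 → 547/26
APPEND 23: p_2 = 23·547 + 21 = 12602, q_2 = 23·26 + 1 = 599 → 12602/599
APPEND 39: p_3 = 39·12602 + 547 = 492025, q_3 = 39·599 + 26 = 23387 → 492025/23387
APPEND 42: p_4 = 42·492025 + 12602 = 20677652, q_4 = 42·23387 + 599 = 982853 → 20677652/982853
APPEND 20: p_5 = 20·20677652 + 492025 = 414045065, q_5 = 20·982853 + 23387 = 19680447 → 414045065/19680447
APPEND 2: p_6 = 2·414045065 + 20677652 = 848767782, q_6 = 2·19680447 + 982853 = 40343747 → 848767782/40343747
APPEND 28: p_7 = 28·848767782 + 414045065 = 24179542961, q_7 = 28·40343747 + 19680447 = 1149305363 → 24179542961/1149305363
APPEND 2: p_8 = 2·24179542961 + 848767782 = 49207853704, q_8 = 2·1149305363 + 40343747 = 2338954473 → 49207853704/2338954473
APPEND 9: p_9 = 9·49207853704 + 24179542961 = 467050226297, q_9 = 9·2338954473 + 1149305363 = 22199895620 → 467050226297/22199895620
APPEND 21: p_10 = 21·467050226297 + 49207853704 = 9857262605941, q_10 = 21·22199895620 + 2338954473 = 468536762493 → 9857262605941/468536762493
APPEND 36: p_11 = 36·9857262605941 + 467050226297 = 355328504040173, q_11 = 36·468536762493 + 22199895620 = 16889523345368 → 355328504040173/16889523345368
APPEND 33: p_12 = 33·355328504040173 + 9857262605941 = 11735697895931650, q_12 = 33·16889523345368 + 468536762493 = 557822807159637 → 11735697895931650/557822807159637
APPEND 19: p_13 = 19·11735697895931650 + 355328504040173 = 223333588526741523, q_13 = 19·557822807159637 + 16889523345368 = 10615522859378471 → 223333588526741523/10615522859378471
APPEND 26: p_14 = 26·223333588526741523 + 11735697895931650 = 5818408999591211248, q_14 = 26·10615522859378471 + 557822807159637 = 276561417150999883 → 5818408999591211248/276561417150999883
APPEND 28: p_15 = 28·5818408999591211248 + 223333588526741523 = 163138785577080656467, q_15 = 28·276561417150999883 + 10615522859378471 = 7754335203087375195 → 163138785577080656467/7754335203087375195
APPEND 36: p_16 = 36·163138785577080656467 + 5818408999591211248 = 5878814689774494844060, q_16 = 36·7754335203087375195 + 276561417150999883 = 279432628728296506903 → 5878814689774494844060/279432628728296506903

21/1
547/26
492025/23387
24179542961/1149305363
49207853704/2338954473
467050226297/22199895620
9857262605941/468536762493
223333588526741523/10615522859378471
163138785577080656467/7754335203087375195
5878814689774494844060/279432628728296506903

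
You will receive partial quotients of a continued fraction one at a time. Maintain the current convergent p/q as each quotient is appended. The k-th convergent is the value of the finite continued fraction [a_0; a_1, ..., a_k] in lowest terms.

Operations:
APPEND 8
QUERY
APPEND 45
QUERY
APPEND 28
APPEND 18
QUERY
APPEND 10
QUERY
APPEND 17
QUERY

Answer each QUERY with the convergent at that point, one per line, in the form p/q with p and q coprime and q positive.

8/1
361/45
182449/22743
1834606/228691
31370751/3910490

APPEND 8: p_0 = 8·1 + 0 = 8, q_0 = 8·0 + 1 = 1 → 8/1
APPEND 45: p_1 = 45·8 + 1 = 361, q_1 = 45·1 + 0 = 45 → 361/45
APPEND 28: p_2 = 28·361 + 8 = 10116, q_2 = 28·45 + 1 = 1261 → 10116/1261
APPEND 18: p_3 = 18·10116 + 361 = 182449, q_3 = 18·1261 + 45 = 22743 → 182449/22743
APPEND 10: p_4 = 10·182449 + 10116 = 1834606, q_4 = 10·22743 + 1261 = 228691 → 1834606/228691
APPEND 17: p_5 = 17·1834606 + 182449 = 31370751, q_5 = 17·228691 + 22743 = 3910490 → 31370751/3910490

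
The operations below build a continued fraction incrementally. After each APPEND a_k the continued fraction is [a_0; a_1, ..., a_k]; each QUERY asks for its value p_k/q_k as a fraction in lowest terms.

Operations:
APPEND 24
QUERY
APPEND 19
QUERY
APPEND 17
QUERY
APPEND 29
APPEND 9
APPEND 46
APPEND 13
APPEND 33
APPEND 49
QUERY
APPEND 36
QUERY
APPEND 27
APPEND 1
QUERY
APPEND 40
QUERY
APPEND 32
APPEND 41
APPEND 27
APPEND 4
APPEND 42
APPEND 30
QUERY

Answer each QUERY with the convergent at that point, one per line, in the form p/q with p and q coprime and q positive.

APPEND 24: p_0 = 24·1 + 0 = 24, q_0 = 24·0 + 1 = 1 → 24/1
APPEND 19: p_1 = 19·24 + 1 = 457, q_1 = 19·1 + 0 = 19 → 457/19
APPEND 17: p_2 = 17·457 + 24 = 7793, q_2 = 17·19 + 1 = 324 → 7793/324
APPEND 29: p_3 = 29·7793 + 457 = 226454, q_3 = 29·324 + 19 = 9415 → 226454/9415
APPEND 9: p_4 = 9·226454 + 7793 = 2045879, q_4 = 9·9415 + 324 = 85059 → 2045879/85059
APPEND 46: p_5 = 46·2045879 + 226454 = 94336888, q_5 = 46·85059 + 9415 = 3922129 → 94336888/3922129
APPEND 13: p_6 = 13·94336888 + 2045879 = 1228425423, q_6 = 13·3922129 + 85059 = 51072736 → 1228425423/51072736
APPEND 33: p_7 = 33·1228425423 + 94336888 = 40632375847, q_7 = 33·51072736 + 3922129 = 1689322417 → 40632375847/1689322417
APPEND 49: p_8 = 49·40632375847 + 1228425423 = 1992214841926, q_8 = 49·1689322417 + 51072736 = 82827871169 → 1992214841926/82827871169
APPEND 36: p_9 = 36·1992214841926 + 40632375847 = 71760366685183, q_9 = 36·82827871169 + 1689322417 = 2983492684501 → 71760366685183/2983492684501
APPEND 27: p_10 = 27·71760366685183 + 1992214841926 = 1939522115341867, q_10 = 27·2983492684501 + 82827871169 = 80637130352696 → 1939522115341867/80637130352696
APPEND 1: p_11 = 1·1939522115341867 + 71760366685183 = 2011282482027050, q_11 = 1·80637130352696 + 2983492684501 = 83620623037197 → 2011282482027050/83620623037197
APPEND 40: p_12 = 40·2011282482027050 + 1939522115341867 = 82390821396423867, q_12 = 40·83620623037197 + 80637130352696 = 3425462051840576 → 82390821396423867/3425462051840576
APPEND 32: p_13 = 32·82390821396423867 + 2011282482027050 = 2638517567167590794, q_13 = 32·3425462051840576 + 83620623037197 = 109698406281935629 → 2638517567167590794/109698406281935629
APPEND 41: p_14 = 41·2638517567167590794 + 82390821396423867 = 108261611075267646421, q_14 = 41·109698406281935629 + 3425462051840576 = 4501060119611201365 → 108261611075267646421/4501060119611201365
APPEND 27: p_15 = 27·108261611075267646421 + 2638517567167590794 = 2925702016599394044161, q_15 = 27·4501060119611201365 + 109698406281935629 = 121638321635784372484 → 2925702016599394044161/121638321635784372484
APPEND 4: p_16 = 4·2925702016599394044161 + 108261611075267646421 = 11811069677472843823065, q_16 = 4·121638321635784372484 + 4501060119611201365 = 491054346662748691301 → 11811069677472843823065/491054346662748691301
APPEND 42: p_17 = 42·11811069677472843823065 + 2925702016599394044161 = 498990628470458834612891, q_17 = 42·491054346662748691301 + 121638321635784372484 = 20745920881471229407126 → 498990628470458834612891/20745920881471229407126
APPEND 30: p_18 = 30·498990628470458834612891 + 11811069677472843823065 = 14981529923791237882209795, q_18 = 30·20745920881471229407126 + 491054346662748691301 = 622868680790799630905081 → 14981529923791237882209795/622868680790799630905081

24/1
457/19
7793/324
1992214841926/82827871169
71760366685183/2983492684501
2011282482027050/83620623037197
82390821396423867/3425462051840576
14981529923791237882209795/622868680790799630905081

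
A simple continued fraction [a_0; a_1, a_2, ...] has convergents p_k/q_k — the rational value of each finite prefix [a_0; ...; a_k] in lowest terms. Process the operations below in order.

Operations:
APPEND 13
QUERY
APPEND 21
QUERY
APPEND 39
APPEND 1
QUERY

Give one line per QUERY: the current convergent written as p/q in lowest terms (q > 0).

13/1
274/21
10973/841

APPEND 13: p_0 = 13·1 + 0 = 13, q_0 = 13·0 + 1 = 1 → 13/1
APPEND 21: p_1 = 21·13 + 1 = 274, q_1 = 21·1 + 0 = 21 → 274/21
APPEND 39: p_2 = 39·274 + 13 = 10699, q_2 = 39·21 + 1 = 820 → 10699/820
APPEND 1: p_3 = 1·10699 + 274 = 10973, q_3 = 1·820 + 21 = 841 → 10973/841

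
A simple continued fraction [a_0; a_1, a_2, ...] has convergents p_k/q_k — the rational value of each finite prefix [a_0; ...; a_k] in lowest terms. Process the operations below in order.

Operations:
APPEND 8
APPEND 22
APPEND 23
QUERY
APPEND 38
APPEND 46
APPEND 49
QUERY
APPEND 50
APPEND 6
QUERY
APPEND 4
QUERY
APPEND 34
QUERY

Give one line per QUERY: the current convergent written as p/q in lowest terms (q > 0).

APPEND 8: p_0 = 8·1 + 0 = 8, q_0 = 8·0 + 1 = 1 → 8/1
APPEND 22: p_1 = 22·8 + 1 = 177, q_1 = 22·1 + 0 = 22 → 177/22
APPEND 23: p_2 = 23·177 + 8 = 4079, q_2 = 23·22 + 1 = 507 → 4079/507
APPEND 38: p_3 = 38·4079 + 177 = 155179, q_3 = 38·507 + 22 = 19288 → 155179/19288
APPEND 46: p_4 = 46·155179 + 4079 = 7142313, q_4 = 46·19288 + 507 = 887755 → 7142313/887755
APPEND 49: p_5 = 49·7142313 + 155179 = 350128516, q_5 = 49·887755 + 19288 = 43519283 → 350128516/43519283
APPEND 50: p_6 = 50·350128516 + 7142313 = 17513568113, q_6 = 50·43519283 + 887755 = 2176851905 → 17513568113/2176851905
APPEND 6: p_7 = 6·17513568113 + 350128516 = 105431537194, q_7 = 6·2176851905 + 43519283 = 13104630713 → 105431537194/13104630713
APPEND 4: p_8 = 4·105431537194 + 17513568113 = 439239716889, q_8 = 4·13104630713 + 2176851905 = 54595374757 → 439239716889/54595374757
APPEND 34: p_9 = 34·439239716889 + 105431537194 = 15039581911420, q_9 = 34·54595374757 + 13104630713 = 1869347372451 → 15039581911420/1869347372451

4079/507
350128516/43519283
105431537194/13104630713
439239716889/54595374757
15039581911420/1869347372451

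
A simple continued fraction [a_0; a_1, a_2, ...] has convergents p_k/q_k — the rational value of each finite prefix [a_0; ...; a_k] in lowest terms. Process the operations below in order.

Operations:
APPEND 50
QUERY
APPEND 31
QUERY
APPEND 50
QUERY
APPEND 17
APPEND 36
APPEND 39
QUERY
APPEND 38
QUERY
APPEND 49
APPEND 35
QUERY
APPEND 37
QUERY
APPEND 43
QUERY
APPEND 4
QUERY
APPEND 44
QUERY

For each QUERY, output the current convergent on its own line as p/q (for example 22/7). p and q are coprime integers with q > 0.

50/1
1551/31
77600/1551
1858681555/37149679
70677523726/1412639681
121347684568241/2425389931361
4493329386369046/89808683954405
193334511298437219/3864198799970776
777831374580117922/15546603883837509
34417914992823625787/687914769688821172

APPEND 50: p_0 = 50·1 + 0 = 50, q_0 = 50·0 + 1 = 1 → 50/1
APPEND 31: p_1 = 31·50 + 1 = 1551, q_1 = 31·1 + 0 = 31 → 1551/31
APPEND 50: p_2 = 50·1551 + 50 = 77600, q_2 = 50·31 + 1 = 1551 → 77600/1551
APPEND 17: p_3 = 17·77600 + 1551 = 1320751, q_3 = 17·1551 + 31 = 26398 → 1320751/26398
APPEND 36: p_4 = 36·1320751 + 77600 = 47624636, q_4 = 36·26398 + 1551 = 951879 → 47624636/951879
APPEND 39: p_5 = 39·47624636 + 1320751 = 1858681555, q_5 = 39·951879 + 26398 = 37149679 → 1858681555/37149679
APPEND 38: p_6 = 38·1858681555 + 47624636 = 70677523726, q_6 = 38·37149679 + 951879 = 1412639681 → 70677523726/1412639681
APPEND 49: p_7 = 49·70677523726 + 1858681555 = 3465057344129, q_7 = 49·1412639681 + 37149679 = 69256494048 → 3465057344129/69256494048
APPEND 35: p_8 = 35·3465057344129 + 70677523726 = 121347684568241, q_8 = 35·69256494048 + 1412639681 = 2425389931361 → 121347684568241/2425389931361
APPEND 37: p_9 = 37·121347684568241 + 3465057344129 = 4493329386369046, q_9 = 37·2425389931361 + 69256494048 = 89808683954405 → 4493329386369046/89808683954405
APPEND 43: p_10 = 43·4493329386369046 + 121347684568241 = 193334511298437219, q_10 = 43·89808683954405 + 2425389931361 = 3864198799970776 → 193334511298437219/3864198799970776
APPEND 4: p_11 = 4·193334511298437219 + 4493329386369046 = 777831374580117922, q_11 = 4·3864198799970776 + 89808683954405 = 15546603883837509 → 777831374580117922/15546603883837509
APPEND 44: p_12 = 44·777831374580117922 + 193334511298437219 = 34417914992823625787, q_12 = 44·15546603883837509 + 3864198799970776 = 687914769688821172 → 34417914992823625787/687914769688821172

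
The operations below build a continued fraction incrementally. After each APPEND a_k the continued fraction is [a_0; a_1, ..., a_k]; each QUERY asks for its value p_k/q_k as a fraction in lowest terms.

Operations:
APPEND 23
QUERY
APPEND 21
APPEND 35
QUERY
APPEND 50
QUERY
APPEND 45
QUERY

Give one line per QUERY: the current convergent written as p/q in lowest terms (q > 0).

23/1
16963/736
848634/36821
38205493/1657681

APPEND 23: p_0 = 23·1 + 0 = 23, q_0 = 23·0 + 1 = 1 → 23/1
APPEND 21: p_1 = 21·23 + 1 = 484, q_1 = 21·1 + 0 = 21 → 484/21
APPEND 35: p_2 = 35·484 + 23 = 16963, q_2 = 35·21 + 1 = 736 → 16963/736
APPEND 50: p_3 = 50·16963 + 484 = 848634, q_3 = 50·736 + 21 = 36821 → 848634/36821
APPEND 45: p_4 = 45·848634 + 16963 = 38205493, q_4 = 45·36821 + 736 = 1657681 → 38205493/1657681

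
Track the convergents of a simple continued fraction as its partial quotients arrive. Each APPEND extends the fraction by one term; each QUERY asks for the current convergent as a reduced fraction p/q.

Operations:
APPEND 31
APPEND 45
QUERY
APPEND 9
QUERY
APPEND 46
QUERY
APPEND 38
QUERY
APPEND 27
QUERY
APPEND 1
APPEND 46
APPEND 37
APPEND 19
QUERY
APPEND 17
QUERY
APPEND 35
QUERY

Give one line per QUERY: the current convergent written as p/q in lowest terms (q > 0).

APPEND 31: p_0 = 31·1 + 0 = 31, q_0 = 31·0 + 1 = 1 → 31/1
APPEND 45: p_1 = 45·31 + 1 = 1396, q_1 = 45·1 + 0 = 45 → 1396/45
APPEND 9: p_2 = 9·1396 + 31 = 12595, q_2 = 9·45 + 1 = 406 → 12595/406
APPEND 46: p_3 = 46·12595 + 1396 = 580766, q_3 = 46·406 + 45 = 18721 → 580766/18721
APPEND 38: p_4 = 38·580766 + 12595 = 22081703, q_4 = 38·18721 + 406 = 711804 → 22081703/711804
APPEND 27: p_5 = 27·22081703 + 580766 = 596786747, q_5 = 27·711804 + 18721 = 19237429 → 596786747/19237429
APPEND 1: p_6 = 1·596786747 + 22081703 = 618868450, q_6 = 1·19237429 + 711804 = 19949233 → 618868450/19949233
APPEND 46: p_7 = 46·618868450 + 596786747 = 29064735447, q_7 = 46·19949233 + 19237429 = 936902147 → 29064735447/936902147
APPEND 37: p_8 = 37·29064735447 + 618868450 = 1076014079989, q_8 = 37·936902147 + 19949233 = 34685328672 → 1076014079989/34685328672
APPEND 19: p_9 = 19·1076014079989 + 29064735447 = 20473332255238, q_9 = 19·34685328672 + 936902147 = 659958146915 → 20473332255238/659958146915
APPEND 17: p_10 = 17·20473332255238 + 1076014079989 = 349122662419035, q_10 = 17·659958146915 + 34685328672 = 11253973826227 → 349122662419035/11253973826227
APPEND 35: p_11 = 35·349122662419035 + 20473332255238 = 12239766516921463, q_11 = 35·11253973826227 + 659958146915 = 394549042064860 → 12239766516921463/394549042064860

1396/45
12595/406
580766/18721
22081703/711804
596786747/19237429
20473332255238/659958146915
349122662419035/11253973826227
12239766516921463/394549042064860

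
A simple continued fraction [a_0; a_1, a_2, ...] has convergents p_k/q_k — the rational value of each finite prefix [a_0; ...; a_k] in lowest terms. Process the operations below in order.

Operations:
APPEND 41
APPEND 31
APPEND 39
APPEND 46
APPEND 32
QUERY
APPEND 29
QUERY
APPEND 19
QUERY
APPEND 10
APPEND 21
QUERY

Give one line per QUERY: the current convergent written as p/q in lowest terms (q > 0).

APPEND 41: p_0 = 41·1 + 0 = 41, q_0 = 41·0 + 1 = 1 → 41/1
APPEND 31: p_1 = 31·41 + 1 = 1272, q_1 = 31·1 + 0 = 31 → 1272/31
APPEND 39: p_2 = 39·1272 + 41 = 49649, q_2 = 39·31 + 1 = 1210 → 49649/1210
APPEND 46: p_3 = 46·49649 + 1272 = 2285126, q_3 = 46·1210 + 31 = 55691 → 2285126/55691
APPEND 32: p_4 = 32·2285126 + 49649 = 73173681, q_4 = 32·55691 + 1210 = 1783322 → 73173681/1783322
APPEND 29: p_5 = 29·73173681 + 2285126 = 2124321875, q_5 = 29·1783322 + 55691 = 51772029 → 2124321875/51772029
APPEND 19: p_6 = 19·2124321875 + 73173681 = 40435289306, q_6 = 19·51772029 + 1783322 = 985451873 → 40435289306/985451873
APPEND 10: p_7 = 10·40435289306 + 2124321875 = 406477214935, q_7 = 10·985451873 + 51772029 = 9906290759 → 406477214935/9906290759
APPEND 21: p_8 = 21·406477214935 + 40435289306 = 8576456802941, q_8 = 21·9906290759 + 985451873 = 209017557812 → 8576456802941/209017557812

73173681/1783322
2124321875/51772029
40435289306/985451873
8576456802941/209017557812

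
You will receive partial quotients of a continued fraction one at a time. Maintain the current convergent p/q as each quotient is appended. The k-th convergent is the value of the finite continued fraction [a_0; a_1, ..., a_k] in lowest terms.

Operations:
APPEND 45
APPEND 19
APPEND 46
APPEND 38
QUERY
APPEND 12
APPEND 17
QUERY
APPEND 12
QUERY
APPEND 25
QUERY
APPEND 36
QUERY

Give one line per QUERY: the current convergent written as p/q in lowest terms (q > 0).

APPEND 45: p_0 = 45·1 + 0 = 45, q_0 = 45·0 + 1 = 1 → 45/1
APPEND 19: p_1 = 19·45 + 1 = 856, q_1 = 19·1 + 0 = 19 → 856/19
APPEND 46: p_2 = 46·856 + 45 = 39421, q_2 = 46·19 + 1 = 875 → 39421/875
APPEND 38: p_3 = 38·39421 + 856 = 1498854, q_3 = 38·875 + 19 = 33269 → 1498854/33269
APPEND 12: p_4 = 12·1498854 + 39421 = 18025669, q_4 = 12·33269 + 875 = 400103 → 18025669/400103
APPEND 17: p_5 = 17·18025669 + 1498854 = 307935227, q_5 = 17·400103 + 33269 = 6835020 → 307935227/6835020
APPEND 12: p_6 = 12·307935227 + 18025669 = 3713248393, q_6 = 12·6835020 + 400103 = 82420343 → 3713248393/82420343
APPEND 25: p_7 = 25·3713248393 + 307935227 = 93139145052, q_7 = 25·82420343 + 6835020 = 2067343595 → 93139145052/2067343595
APPEND 36: p_8 = 36·93139145052 + 3713248393 = 3356722470265, q_8 = 36·2067343595 + 82420343 = 74506789763 → 3356722470265/74506789763

1498854/33269
307935227/6835020
3713248393/82420343
93139145052/2067343595
3356722470265/74506789763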